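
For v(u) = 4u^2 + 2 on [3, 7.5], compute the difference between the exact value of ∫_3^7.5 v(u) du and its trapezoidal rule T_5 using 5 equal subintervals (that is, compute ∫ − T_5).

Exact integral: ∫_3^7.5 v(u) du = 535.5.
T_5 = 537.93.
Error = 535.5 − 537.93 = -2.43.

-2.43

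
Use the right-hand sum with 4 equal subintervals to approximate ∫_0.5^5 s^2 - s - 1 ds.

37.08984375

Δs = (5 − 0.5)/4 = 1.125.
Right endpoints: 1.625, 2.75, 3.875, 5.
f(1.625) = 0.015625, f(2.75) = 3.8125, f(3.875) = 10.140625, f(5) = 19.
Sum = Δs · [f(1.625) + f(2.75) + f(3.875) + f(5)].
Sum = 37.08984375.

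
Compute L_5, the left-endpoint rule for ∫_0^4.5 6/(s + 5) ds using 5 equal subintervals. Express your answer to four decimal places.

Δs = (4.5 − 0)/5 = 0.9.
Left endpoints: 0, 0.9, 1.8, 2.7, 3.6.
f(0) = 1.2, f(0.9) = 60/59, f(1.8) = 15/17, f(2.7) = 60/77, f(3.6) = 30/43.
Sum = Δs · [f(0) + f(0.9) + f(1.8) + f(2.7) + f(3.6)].
Sum ≈ 4.1186.

4.1186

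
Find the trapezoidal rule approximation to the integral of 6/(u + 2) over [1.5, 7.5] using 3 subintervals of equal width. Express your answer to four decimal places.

6.1277

Δu = (7.5 − 1.5)/3 = 2.
f(1.5) = 12/7, f(3.5) = 12/11, f(5.5) = 0.8, f(7.5) = 12/19.
T_3 = (Δu/2)·[f(u_0) + 2f(u_1) + 2f(u_2) + f(u_3)].
Sum ≈ 6.1277.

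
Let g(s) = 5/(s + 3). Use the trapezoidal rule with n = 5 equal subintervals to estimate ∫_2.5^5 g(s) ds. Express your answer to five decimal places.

Δs = (5 − 2.5)/5 = 0.5.
g(2.5) = 10/11, g(3) = 5/6, g(3.5) = 10/13, g(4) = 5/7, g(4.5) = 2/3, g(5) = 0.625.
T_5 = (Δs/2)·[g(s_0) + 2g(s_1) + ... + 2g(s_{4}) + g(s_5)].
Sum ≈ 1.87528.

1.87528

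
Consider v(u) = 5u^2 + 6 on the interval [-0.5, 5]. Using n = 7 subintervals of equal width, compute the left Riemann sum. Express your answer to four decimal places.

Δu = (5 − (-0.5))/7 = 11/14.
Left endpoints: -0.5, 2/7, 15/14, 13/7, 37/14, 24/7, 59/14.
v(-0.5) = 7.25, v(2/7) = 314/49, v(15/14) = 2301/196, v(13/7) = 1139/49, v(37/14) = 8021/196, v(24/7) = 3174/49, v(59/14) = 18581/196.
Sum = Δu · [v(-0.5) + v(2/7) + v(15/14) + ...].
Sum ≈ 195.7551.

195.7551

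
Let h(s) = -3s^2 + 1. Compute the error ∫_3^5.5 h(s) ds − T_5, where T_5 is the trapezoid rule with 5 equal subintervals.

0.3125

Exact integral: ∫_3^5.5 h(s) ds = -136.875.
T_5 = -137.1875.
Error = -136.875 − (-137.1875) = 0.3125.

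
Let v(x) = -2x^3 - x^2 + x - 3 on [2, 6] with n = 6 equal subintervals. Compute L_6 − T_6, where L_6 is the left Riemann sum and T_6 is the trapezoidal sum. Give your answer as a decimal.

L_6 ≈ -564.740741.
T_6 ≈ -712.740741.
L_6 − T_6 = 148.

148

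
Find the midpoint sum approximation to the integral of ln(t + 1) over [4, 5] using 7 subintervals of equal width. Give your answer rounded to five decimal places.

1.70340

Δt = (5 − 4)/7 = 1/7.
Midpoints: 57/14, 59/14, 61/14, 4.5, 65/14, 67/14, 69/14.
f(57/14) ≈ 1.62362, f(59/14) ≈ 1.65140, f(61/14) ≈ 1.67843, f(4.5) ≈ 1.70475, f(65/14) ≈ 1.73039, f(67/14) ≈ 1.75539, f(69/14) ≈ 1.77978.
Sum = Δt · [f(57/14) + f(59/14) + f(61/14) + ...].
Sum ≈ 1.70340.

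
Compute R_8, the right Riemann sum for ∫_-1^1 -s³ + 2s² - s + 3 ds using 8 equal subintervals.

6.875

Δs = (1 − (-1))/8 = 0.25.
Right endpoints: -0.75, -0.5, -0.25, 0, 0.25, 0.5, 0.75, 1.
f(-0.75) = 5.296875, f(-0.5) = 4.125, f(-0.25) = 3.390625, f(0) = 3, f(0.25) = 2.859375, f(0.5) = 2.875, f(0.75) = 2.953125, f(1) = 3.
Sum = Δs · [f(-0.75) + f(-0.5) + f(-0.25) + ...].
Sum = 6.875.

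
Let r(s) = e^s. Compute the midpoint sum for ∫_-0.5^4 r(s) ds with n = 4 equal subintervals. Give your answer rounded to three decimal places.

51.246

Δs = (4 − (-0.5))/4 = 1.125.
Midpoints: 0.0625, 1.1875, 2.3125, 3.4375.
r(0.0625) ≈ 1.064, r(1.1875) ≈ 3.279, r(2.3125) ≈ 10.100, r(3.4375) ≈ 31.109.
Sum = Δs · [r(0.0625) + r(1.1875) + r(2.3125) + r(3.4375)].
Sum ≈ 51.246.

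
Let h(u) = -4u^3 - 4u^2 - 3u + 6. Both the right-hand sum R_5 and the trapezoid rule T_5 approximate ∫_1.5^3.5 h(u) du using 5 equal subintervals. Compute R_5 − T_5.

-40.8

R_5 = -243.28.
T_5 = -202.48.
R_5 − T_5 = -40.8.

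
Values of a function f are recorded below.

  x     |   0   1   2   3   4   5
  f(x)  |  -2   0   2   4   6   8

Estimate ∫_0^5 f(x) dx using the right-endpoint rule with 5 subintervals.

Δx = 1.
Sum = 1·[0 + 2 + 4 + 6 + 8] = 20.

20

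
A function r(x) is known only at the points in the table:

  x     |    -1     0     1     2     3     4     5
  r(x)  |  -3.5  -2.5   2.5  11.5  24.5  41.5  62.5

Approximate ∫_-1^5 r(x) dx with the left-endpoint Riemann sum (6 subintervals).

74

Δx = 1.
Sum = 1·[(-3.5) + (-2.5) + 2.5 + 11.5 + 24.5 + 41.5] = 74.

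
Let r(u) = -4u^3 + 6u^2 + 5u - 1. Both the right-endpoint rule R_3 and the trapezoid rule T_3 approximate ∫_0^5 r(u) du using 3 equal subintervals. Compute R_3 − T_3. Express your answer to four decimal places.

R_3 ≈ -643.888889.
T_3 ≈ -373.055556.
R_3 − T_3 ≈ -270.8333.

-270.8333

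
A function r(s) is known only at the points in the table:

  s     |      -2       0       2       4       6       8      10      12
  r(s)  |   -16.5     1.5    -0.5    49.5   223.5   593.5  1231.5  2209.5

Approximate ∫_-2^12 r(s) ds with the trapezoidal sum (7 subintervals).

Δs = 2.
T_7 = (2/2)·[(-16.5) + 2·1.5 + 2·(-0.5) + 2·49.5 + 2·223.5 + 2·593.5 + 2·1231.5 + 2209.5] = 6391.

6391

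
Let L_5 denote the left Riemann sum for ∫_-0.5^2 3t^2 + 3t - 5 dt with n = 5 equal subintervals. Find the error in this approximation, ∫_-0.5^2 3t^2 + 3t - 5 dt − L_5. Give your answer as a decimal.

Exact integral: ∫_-0.5^2 f(t) dt = 1.25.
L_5 = -3.125.
Error = 1.25 − (-3.125) = 4.375.

4.375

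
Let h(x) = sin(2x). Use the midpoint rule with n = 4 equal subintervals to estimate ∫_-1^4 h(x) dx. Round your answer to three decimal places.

-0.178

Δx = (4 − (-1))/4 = 1.25.
Midpoints: -0.375, 0.875, 2.125, 3.375.
h(-0.375) ≈ -0.682, h(0.875) ≈ 0.984, h(2.125) ≈ -0.895, h(3.375) ≈ 0.450.
Sum = Δx · [h(-0.375) + h(0.875) + h(2.125) + h(3.375)].
Sum ≈ -0.178.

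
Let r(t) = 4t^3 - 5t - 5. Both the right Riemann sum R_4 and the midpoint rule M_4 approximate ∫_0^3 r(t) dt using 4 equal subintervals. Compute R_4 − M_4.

42.46875

R_4 = 83.4375.
M_4 = 40.96875.
R_4 − M_4 = 42.46875.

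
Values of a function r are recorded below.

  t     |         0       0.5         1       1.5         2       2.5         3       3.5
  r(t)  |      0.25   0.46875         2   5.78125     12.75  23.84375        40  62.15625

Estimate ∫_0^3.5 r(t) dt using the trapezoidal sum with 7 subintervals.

58.0234375

Δt = 0.5.
T_7 = (0.5/2)·[0.25 + 2·0.46875 + 2·2 + 2·5.78125 + 2·12.75 + 2·23.84375 + 2·40 + 62.15625] = 58.0234375.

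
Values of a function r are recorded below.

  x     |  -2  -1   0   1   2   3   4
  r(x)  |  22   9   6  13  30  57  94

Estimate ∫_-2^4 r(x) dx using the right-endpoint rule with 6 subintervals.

209

Δx = 1.
Sum = 1·[9 + 6 + 13 + 30 + 57 + 94] = 209.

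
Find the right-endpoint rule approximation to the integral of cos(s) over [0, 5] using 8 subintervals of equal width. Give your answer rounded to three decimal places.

-1.151

Δs = (5 − 0)/8 = 0.625.
Right endpoints: 0.625, 1.25, 1.875, 2.5, 3.125, 3.75, 4.375, 5.
f(0.625) ≈ 0.811, f(1.25) ≈ 0.315, f(1.875) ≈ -0.300, f(2.5) ≈ -0.801, f(3.125) ≈ -1.000, f(3.75) ≈ -0.821, f(4.375) ≈ -0.331, f(5) ≈ 0.284.
Sum = Δs · [f(0.625) + f(1.25) + f(1.875) + ...].
Sum ≈ -1.151.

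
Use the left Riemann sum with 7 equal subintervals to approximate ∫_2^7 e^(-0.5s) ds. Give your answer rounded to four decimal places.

0.8031

Δs = (7 − 2)/7 = 5/7.
Left endpoints: 2, 19/7, 24/7, 29/7, 34/7, 39/7, 44/7.
f(2) ≈ 0.3679, f(19/7) ≈ 0.2574, f(24/7) ≈ 0.1801, f(29/7) ≈ 0.1260, f(34/7) ≈ 0.0882, f(39/7) ≈ 0.0617, f(44/7) ≈ 0.0432.
Sum = Δs · [f(2) + f(19/7) + f(24/7) + ...].
Sum ≈ 0.8031.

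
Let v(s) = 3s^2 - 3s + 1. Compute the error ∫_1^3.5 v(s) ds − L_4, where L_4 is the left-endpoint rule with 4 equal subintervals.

Exact integral: ∫_1^3.5 v(s) ds = 27.5.
L_4 = 19.78515625.
Error = 27.5 − 19.78515625 = 7.71484375.

7.71484375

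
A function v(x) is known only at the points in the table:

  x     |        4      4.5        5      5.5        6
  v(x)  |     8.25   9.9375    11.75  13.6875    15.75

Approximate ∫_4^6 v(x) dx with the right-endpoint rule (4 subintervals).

25.5625

Δx = 0.5.
Sum = 0.5·[9.9375 + 11.75 + 13.6875 + 15.75] = 25.5625.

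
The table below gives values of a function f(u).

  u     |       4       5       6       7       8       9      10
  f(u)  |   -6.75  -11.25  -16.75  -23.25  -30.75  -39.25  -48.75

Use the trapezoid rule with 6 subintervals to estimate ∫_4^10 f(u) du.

-149

Δu = 1.
T_6 = (1/2)·[(-6.75) + 2·(-11.25) + 2·(-16.75) + 2·(-23.25) + 2·(-30.75) + 2·(-39.25) + (-48.75)] = -149.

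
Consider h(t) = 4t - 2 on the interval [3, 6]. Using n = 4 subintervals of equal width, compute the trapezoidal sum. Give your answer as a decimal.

Δt = (6 − 3)/4 = 0.75.
h(3) = 10, h(3.75) = 13, h(4.5) = 16, h(5.25) = 19, h(6) = 22.
T_4 = (Δt/2)·[h(t_0) + 2h(t_1) + 2h(t_2) + 2h(t_3) + h(t_4)].
Sum = 48.

48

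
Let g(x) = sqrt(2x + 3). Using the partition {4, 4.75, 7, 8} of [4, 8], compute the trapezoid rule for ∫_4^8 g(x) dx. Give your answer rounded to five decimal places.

Subinterval widths: 0.75, 2.25, 1.
g(4) ≈ 3.31662, g(4.75) ≈ 3.53553, g(7) ≈ 4.12311, g(8) ≈ 4.35890.
On each subinterval the trapezoid contributes (Δx_i/2)·[g(x_{i-1}) + g(x_i)].
Sum ≈ 15.42653.

15.42653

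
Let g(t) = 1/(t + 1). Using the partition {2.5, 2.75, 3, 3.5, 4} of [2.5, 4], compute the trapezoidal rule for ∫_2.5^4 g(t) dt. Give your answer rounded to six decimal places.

Subinterval widths: 0.25, 0.25, 0.5, 0.5.
g(2.5) = 2/7, g(2.75) = 4/15, g(3) = 0.25, g(3.5) = 2/9, g(4) = 0.2.
On each subinterval the trapezoid contributes (Δt_i/2)·[g(t_{i-1}) + g(t_i)].
Sum ≈ 0.357242.

0.357242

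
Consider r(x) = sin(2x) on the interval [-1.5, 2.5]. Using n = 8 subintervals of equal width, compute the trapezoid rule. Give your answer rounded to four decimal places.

-0.5829

Δx = (2.5 − (-1.5))/8 = 0.5.
r(-1.5) ≈ -0.1411, r(-1) ≈ -0.9093, r(-0.5) ≈ -0.8415, r(0) ≈ 0.0000, r(0.5) ≈ 0.8415, r(1) ≈ 0.9093, r(1.5) ≈ 0.1411, r(2) ≈ -0.7568, r(2.5) ≈ -0.9589.
T_8 = (Δx/2)·[r(x_0) + 2r(x_1) + ... + 2r(x_{7}) + r(x_8)].
Sum ≈ -0.5829.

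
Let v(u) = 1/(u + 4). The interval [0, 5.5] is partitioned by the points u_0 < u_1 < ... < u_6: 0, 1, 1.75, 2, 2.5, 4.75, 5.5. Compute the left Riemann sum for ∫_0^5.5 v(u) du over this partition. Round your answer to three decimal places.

0.959

Subinterval widths: 1, 0.75, 0.25, 0.5, 2.25, 0.75.
Left endpoints: 0, 1, 1.75, 2, 2.5, 4.75.
v(0) = 0.25, v(1) = 0.2, v(1.75) = 4/23, v(2) = 1/6, v(2.5) = 2/13, v(4.75) = 4/35.
Sum = Σ Δu_i · v(u_i).
Sum ≈ 0.959.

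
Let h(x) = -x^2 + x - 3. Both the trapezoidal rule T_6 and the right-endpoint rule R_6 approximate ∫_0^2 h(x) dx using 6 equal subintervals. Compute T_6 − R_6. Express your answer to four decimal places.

0.3333

T_6 ≈ -6.703704.
R_6 ≈ -7.037037.
T_6 − R_6 ≈ 0.3333.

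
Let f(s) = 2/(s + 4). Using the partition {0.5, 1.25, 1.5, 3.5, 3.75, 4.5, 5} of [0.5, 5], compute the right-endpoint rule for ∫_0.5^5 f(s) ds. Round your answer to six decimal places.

1.262055

Subinterval widths: 0.75, 0.25, 2, 0.25, 0.75, 0.5.
Right endpoints: 1.25, 1.5, 3.5, 3.75, 4.5, 5.
f(1.25) = 8/21, f(1.5) = 4/11, f(3.5) = 4/15, f(3.75) = 8/31, f(4.5) = 4/17, f(5) = 2/9.
Sum = Σ Δs_i · f(s_i).
Sum ≈ 1.262055.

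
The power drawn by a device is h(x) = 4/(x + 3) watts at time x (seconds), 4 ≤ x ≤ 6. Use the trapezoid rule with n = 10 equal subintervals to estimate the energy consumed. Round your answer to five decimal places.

Δx = (6 − 4)/10 = 0.2.
h(4) = 4/7, h(4.2) = 5/9, h(4.4) = 20/37, h(4.6) = 10/19, h(4.8) = 20/39, h(5) = 0.5, h(5.2) = 20/41, h(5.4) = 10/21, h(5.6) = 20/43, h(5.8) = 5/11, h(6) = 4/9.
T_10 = (Δx/2)·[h(x_0) + 2h(x_1) + ... + 2h(x_{9}) + h(x_10)].
Sum ≈ 1.00537.

1.00537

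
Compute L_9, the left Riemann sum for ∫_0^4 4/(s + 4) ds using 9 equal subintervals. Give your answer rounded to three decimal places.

Δs = (4 − 0)/9 = 4/9.
Left endpoints: 0, 4/9, 8/9, 4/3, 16/9, 20/9, 8/3, 28/9, 32/9.
f(0) = 1, f(4/9) = 0.9, f(8/9) = 9/11, f(4/3) = 0.75, f(16/9) = 9/13, f(20/9) = 9/14, f(8/3) = 0.6, f(28/9) = 0.5625, f(32/9) = 9/17.
Sum = Δs · [f(0) + f(4/9) + f(8/9) + ...].
Sum ≈ 2.887.

2.887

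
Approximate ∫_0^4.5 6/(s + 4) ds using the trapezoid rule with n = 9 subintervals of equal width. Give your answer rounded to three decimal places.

Δs = (4.5 − 0)/9 = 0.5.
f(0) = 1.5, f(0.5) = 4/3, f(1) = 1.2, f(1.5) = 12/11, f(2) = 1, f(2.5) = 12/13, f(3) = 6/7, f(3.5) = 0.8, f(4) = 0.75, f(4.5) = 12/17.
T_9 = (Δs/2)·[f(s_0) + 2f(s_1) + ... + 2f(s_{8}) + f(s_9)].
Sum ≈ 4.529.

4.529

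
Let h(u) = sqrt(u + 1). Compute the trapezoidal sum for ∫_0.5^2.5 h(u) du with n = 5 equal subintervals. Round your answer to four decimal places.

3.1386

Δu = (2.5 − 0.5)/5 = 0.4.
h(0.5) ≈ 1.2247, h(0.9) ≈ 1.3784, h(1.3) ≈ 1.5166, h(1.7) ≈ 1.6432, h(2.1) ≈ 1.7607, h(2.5) ≈ 1.8708.
T_5 = (Δu/2)·[h(u_0) + 2h(u_1) + ... + 2h(u_{4}) + h(u_5)].
Sum ≈ 3.1386.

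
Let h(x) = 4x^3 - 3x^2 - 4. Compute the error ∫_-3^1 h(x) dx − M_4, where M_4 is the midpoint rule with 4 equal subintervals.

-5

Exact integral: ∫_-3^1 h(x) dx = -124.
M_4 = -119.
Error = -124 − (-119) = -5.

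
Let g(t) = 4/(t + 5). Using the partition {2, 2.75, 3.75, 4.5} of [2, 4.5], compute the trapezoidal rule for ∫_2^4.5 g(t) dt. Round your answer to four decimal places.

Subinterval widths: 0.75, 1, 0.75.
g(2) = 4/7, g(2.75) = 16/31, g(3.75) = 16/35, g(4.5) = 8/19.
On each subinterval the trapezoid contributes (Δt_i/2)·[g(t_{i-1}) + g(t_i)].
Sum ≈ 1.2238.

1.2238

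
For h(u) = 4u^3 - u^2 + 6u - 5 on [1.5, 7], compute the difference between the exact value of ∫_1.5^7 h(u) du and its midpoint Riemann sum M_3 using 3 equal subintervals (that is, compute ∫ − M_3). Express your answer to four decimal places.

Exact integral: ∫_1.5^7 h(u) du ≈ 2395.479167.
M_3 ≈ 2318.453704.
Error ≈ 2395.479167 − 2318.453704 ≈ 77.0255.

77.0255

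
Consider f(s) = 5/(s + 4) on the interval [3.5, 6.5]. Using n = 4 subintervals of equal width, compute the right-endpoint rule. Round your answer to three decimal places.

1.613

Δs = (6.5 − 3.5)/4 = 0.75.
Right endpoints: 4.25, 5, 5.75, 6.5.
f(4.25) = 20/33, f(5) = 5/9, f(5.75) = 20/39, f(6.5) = 10/21.
Sum = Δs · [f(4.25) + f(5) + f(5.75) + f(6.5)].
Sum ≈ 1.613.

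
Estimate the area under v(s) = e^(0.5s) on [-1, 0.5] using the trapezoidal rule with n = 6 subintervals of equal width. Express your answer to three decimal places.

1.357

Δs = (0.5 − (-1))/6 = 0.25.
v(-1) ≈ 0.607, v(-0.75) ≈ 0.687, v(-0.5) ≈ 0.779, v(-0.25) ≈ 0.882, v(0) ≈ 1.000, v(0.25) ≈ 1.133, v(0.5) ≈ 1.284.
T_6 = (Δs/2)·[v(s_0) + 2v(s_1) + ... + 2v(s_{5}) + v(s_6)].
Sum ≈ 1.357.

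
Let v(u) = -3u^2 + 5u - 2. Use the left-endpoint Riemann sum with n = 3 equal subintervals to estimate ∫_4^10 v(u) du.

-528

Δu = (10 − 4)/3 = 2.
Left endpoints: 4, 6, 8.
v(4) = -30, v(6) = -80, v(8) = -154.
Sum = Δu · [v(4) + v(6) + v(8)].
Sum = -528.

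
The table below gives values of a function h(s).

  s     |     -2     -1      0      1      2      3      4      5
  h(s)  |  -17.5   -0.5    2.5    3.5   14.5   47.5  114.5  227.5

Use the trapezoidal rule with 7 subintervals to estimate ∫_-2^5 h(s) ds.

287

Δs = 1.
T_7 = (1/2)·[(-17.5) + 2·(-0.5) + 2·2.5 + 2·3.5 + 2·14.5 + 2·47.5 + 2·114.5 + 227.5] = 287.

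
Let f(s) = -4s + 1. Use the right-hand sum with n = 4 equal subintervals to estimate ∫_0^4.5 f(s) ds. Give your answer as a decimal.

Δs = (4.5 − 0)/4 = 1.125.
Right endpoints: 1.125, 2.25, 3.375, 4.5.
f(1.125) = -3.5, f(2.25) = -8, f(3.375) = -12.5, f(4.5) = -17.
Sum = Δs · [f(1.125) + f(2.25) + f(3.375) + f(4.5)].
Sum = -46.125.

-46.125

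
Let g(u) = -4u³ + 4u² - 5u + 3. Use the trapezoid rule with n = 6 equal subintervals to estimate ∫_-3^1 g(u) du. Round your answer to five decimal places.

154.07407

Δu = (1 − (-3))/6 = 2/3.
g(-3) = 162, g(-7/3) = 2356/27, g(-5/3) = 1106/27, g(-1) = 16, g(-1/3) = 142/27, g(1/3) = 44/27, g(1) = -2.
T_6 = (Δu/2)·[g(u_0) + 2g(u_1) + ... + 2g(u_{5}) + g(u_6)].
Sum ≈ 154.07407.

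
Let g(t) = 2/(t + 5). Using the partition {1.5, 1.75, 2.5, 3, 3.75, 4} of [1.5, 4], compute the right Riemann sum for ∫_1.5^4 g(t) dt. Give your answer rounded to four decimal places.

0.6261

Subinterval widths: 0.25, 0.75, 0.5, 0.75, 0.25.
Right endpoints: 1.75, 2.5, 3, 3.75, 4.
g(1.75) = 8/27, g(2.5) = 4/15, g(3) = 0.25, g(3.75) = 8/35, g(4) = 2/9.
Sum = Σ Δt_i · g(t_i).
Sum ≈ 0.6261.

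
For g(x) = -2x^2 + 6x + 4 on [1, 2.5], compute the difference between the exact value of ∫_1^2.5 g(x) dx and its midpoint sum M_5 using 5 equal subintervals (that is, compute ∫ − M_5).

Exact integral: ∫_1^2.5 g(x) dx = 12.
M_5 = 12.0225.
Error = 12 − 12.0225 = -0.0225.

-0.0225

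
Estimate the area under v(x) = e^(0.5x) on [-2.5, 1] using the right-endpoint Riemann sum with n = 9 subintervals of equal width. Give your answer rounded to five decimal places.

2.99789

Δx = (1 − (-2.5))/9 = 7/18.
Right endpoints: -19/9, -31/18, -4/3, -17/18, -5/9, -1/6, 2/9, 11/18, 1.
v(-19/9) ≈ 0.34800, v(-31/18) ≈ 0.42269, v(-4/3) ≈ 0.51342, v(-17/18) ≈ 0.62361, v(-5/9) ≈ 0.75747, v(-1/6) ≈ 0.92004, v(2/9) ≈ 1.11752, v(11/18) ≈ 1.35738, v(1) ≈ 1.64872.
Sum = Δx · [v(-19/9) + v(-31/18) + v(-4/3) + ...].
Sum ≈ 2.99789.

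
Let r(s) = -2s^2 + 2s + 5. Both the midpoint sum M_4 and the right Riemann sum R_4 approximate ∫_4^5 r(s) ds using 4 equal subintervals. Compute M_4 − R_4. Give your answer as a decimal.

2.03125

M_4 = -26.65625.
R_4 = -28.6875.
M_4 − R_4 = 2.03125.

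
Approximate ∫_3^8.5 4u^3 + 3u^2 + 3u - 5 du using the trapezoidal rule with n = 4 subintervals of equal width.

Δu = (8.5 − 3)/4 = 1.375.
f(3) = 139, f(4.375) = 400.5078125, f(5.75) = 871.875, f(7.125) = 1615.4921875, f(8.5) = 2693.75.
T_4 = (Δu/2)·[f(u_0) + 2f(u_1) + 2f(u_2) + 2f(u_3) + f(u_4)].
Sum = 5918.34375.

5918.34375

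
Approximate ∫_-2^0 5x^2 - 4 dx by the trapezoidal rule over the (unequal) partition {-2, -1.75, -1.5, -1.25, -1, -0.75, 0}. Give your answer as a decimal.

5.75

Subinterval widths: 0.25, 0.25, 0.25, 0.25, 0.25, 0.75.
f(-2) = 16, f(-1.75) = 11.3125, f(-1.5) = 7.25, f(-1.25) = 3.8125, f(-1) = 1, f(-0.75) = -1.1875, f(0) = -4.
On each subinterval the trapezoid contributes (Δx_i/2)·[f(x_{i-1}) + f(x_i)].
Sum = 5.75.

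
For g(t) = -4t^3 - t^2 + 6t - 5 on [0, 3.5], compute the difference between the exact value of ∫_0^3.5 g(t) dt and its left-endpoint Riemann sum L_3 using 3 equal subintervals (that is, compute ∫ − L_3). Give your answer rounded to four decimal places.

-77.4699

Exact integral: ∫_0^3.5 g(t) dt ≈ -145.104167.
L_3 ≈ -67.634259.
Error ≈ -145.104167 − (-67.634259) ≈ -77.4699.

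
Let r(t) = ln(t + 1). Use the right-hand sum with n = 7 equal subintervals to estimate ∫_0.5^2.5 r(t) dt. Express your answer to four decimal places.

1.8949

Δt = (2.5 − 0.5)/7 = 2/7.
Right endpoints: 11/14, 15/14, 19/14, 23/14, 27/14, 31/14, 2.5.
r(11/14) ≈ 0.5798, r(15/14) ≈ 0.7282, r(19/14) ≈ 0.8575, r(23/14) ≈ 0.9719, r(27/14) ≈ 1.0745, r(31/14) ≈ 1.1676, r(2.5) ≈ 1.2528.
Sum = Δt · [r(11/14) + r(15/14) + r(19/14) + ...].
Sum ≈ 1.8949.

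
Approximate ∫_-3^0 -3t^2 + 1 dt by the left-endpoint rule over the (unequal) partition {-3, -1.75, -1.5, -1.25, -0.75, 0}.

Subinterval widths: 1.25, 0.25, 0.25, 0.5, 0.75.
Left endpoints: -3, -1.75, -1.5, -1.25, -0.75.
f(-3) = -26, f(-1.75) = -8.1875, f(-1.5) = -5.75, f(-1.25) = -3.6875, f(-0.75) = -0.6875.
Sum = Σ Δt_i · f(t_i).
Sum = -38.34375.

-38.34375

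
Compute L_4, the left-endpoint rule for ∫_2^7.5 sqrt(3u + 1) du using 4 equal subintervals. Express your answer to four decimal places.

Δu = (7.5 − 2)/4 = 1.375.
Left endpoints: 2, 3.375, 4.75, 6.125.
f(2) ≈ 2.6458, f(3.375) ≈ 3.3354, f(4.75) ≈ 3.9051, f(6.125) ≈ 4.4017.
Sum = Δu · [f(2) + f(3.375) + f(4.75) + f(6.125)].
Sum ≈ 19.6460.

19.6460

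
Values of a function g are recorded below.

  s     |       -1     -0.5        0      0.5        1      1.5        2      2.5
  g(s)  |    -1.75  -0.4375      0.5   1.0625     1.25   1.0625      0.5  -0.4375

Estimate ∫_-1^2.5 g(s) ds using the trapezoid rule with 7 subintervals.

Δs = 0.5.
T_7 = (0.5/2)·[(-1.75) + 2·(-0.4375) + 2·0.5 + 2·1.0625 + 2·1.25 + 2·1.0625 + 2·0.5 + (-0.4375)] = 1.421875.

1.421875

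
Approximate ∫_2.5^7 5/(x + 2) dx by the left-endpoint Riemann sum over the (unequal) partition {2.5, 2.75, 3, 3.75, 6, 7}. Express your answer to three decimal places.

3.872

Subinterval widths: 0.25, 0.25, 0.75, 2.25, 1.
Left endpoints: 2.5, 2.75, 3, 3.75, 6.
f(2.5) = 10/9, f(2.75) = 20/19, f(3) = 1, f(3.75) = 20/23, f(6) = 0.625.
Sum = Σ Δx_i · f(x_i).
Sum ≈ 3.872.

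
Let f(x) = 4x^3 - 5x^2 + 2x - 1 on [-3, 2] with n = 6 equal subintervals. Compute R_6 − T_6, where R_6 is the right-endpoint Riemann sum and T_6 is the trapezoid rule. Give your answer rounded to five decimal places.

72.91667

R_6 ≈ -66.7824074.
T_6 ≈ -139.6990741.
R_6 − T_6 ≈ 72.91667.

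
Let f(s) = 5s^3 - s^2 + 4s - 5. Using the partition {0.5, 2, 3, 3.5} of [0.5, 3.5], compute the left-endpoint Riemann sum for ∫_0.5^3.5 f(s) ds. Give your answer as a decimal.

Subinterval widths: 1.5, 1, 0.5.
Left endpoints: 0.5, 2, 3.
f(0.5) = -2.625, f(2) = 39, f(3) = 133.
Sum = Σ Δs_i · f(s_i).
Sum = 101.5625.

101.5625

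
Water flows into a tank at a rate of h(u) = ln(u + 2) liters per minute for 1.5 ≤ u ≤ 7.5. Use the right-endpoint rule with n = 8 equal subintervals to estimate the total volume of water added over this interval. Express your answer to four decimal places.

11.3686

Δu = (7.5 − 1.5)/8 = 0.75.
Right endpoints: 2.25, 3, 3.75, 4.5, 5.25, 6, 6.75, 7.5.
h(2.25) ≈ 1.4469, h(3) ≈ 1.6094, h(3.75) ≈ 1.7492, h(4.5) ≈ 1.8718, h(5.25) ≈ 1.9810, h(6) ≈ 2.0794, h(6.75) ≈ 2.1691, h(7.5) ≈ 2.2513.
Sum = Δu · [h(2.25) + h(3) + h(3.75) + ...].
Sum ≈ 11.3686.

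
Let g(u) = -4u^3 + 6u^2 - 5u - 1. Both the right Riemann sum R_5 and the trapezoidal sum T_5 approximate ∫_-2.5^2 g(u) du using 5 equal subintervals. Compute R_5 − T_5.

R_5 = 18.18.
T_5 = 76.905.
R_5 − T_5 = -58.725.

-58.725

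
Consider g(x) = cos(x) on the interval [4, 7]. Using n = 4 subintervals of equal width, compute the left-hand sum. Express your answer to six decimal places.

Δx = (7 − 4)/4 = 0.75.
Left endpoints: 4, 4.75, 5.5, 6.25.
g(4) ≈ -0.653644, g(4.75) ≈ 0.037602, g(5.5) ≈ 0.708670, g(6.25) ≈ 0.999449.
Sum = Δx · [g(4) + g(4.75) + g(5.5) + g(6.25)].
Sum ≈ 0.819058.

0.819058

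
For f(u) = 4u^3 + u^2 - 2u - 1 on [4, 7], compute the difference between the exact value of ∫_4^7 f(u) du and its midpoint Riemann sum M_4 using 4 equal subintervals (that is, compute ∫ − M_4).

Exact integral: ∫_4^7 f(u) du = 2202.
M_4 = 2192.578125.
Error = 2202 − 2192.578125 = 9.421875.

9.421875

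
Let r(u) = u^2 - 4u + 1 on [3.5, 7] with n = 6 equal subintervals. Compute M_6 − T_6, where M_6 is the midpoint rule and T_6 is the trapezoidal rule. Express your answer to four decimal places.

-0.2977

M_6 ≈ 29.942419.
T_6 ≈ 30.240162.
M_6 − T_6 ≈ -0.2977.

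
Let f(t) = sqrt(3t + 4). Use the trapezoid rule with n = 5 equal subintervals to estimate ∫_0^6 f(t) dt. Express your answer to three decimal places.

Δt = (6 − 0)/5 = 1.2.
f(0) ≈ 2.000, f(1.2) ≈ 2.757, f(2.4) ≈ 3.347, f(3.6) ≈ 3.847, f(4.8) ≈ 4.290, f(6) ≈ 4.690.
T_5 = (Δt/2)·[f(t_0) + 2f(t_1) + ... + 2f(t_{4}) + f(t_5)].
Sum ≈ 21.102.

21.102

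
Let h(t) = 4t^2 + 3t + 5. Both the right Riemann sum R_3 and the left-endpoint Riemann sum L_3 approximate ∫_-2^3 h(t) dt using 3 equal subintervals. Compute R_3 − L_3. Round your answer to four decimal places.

58.3333

R_3 ≈ 117.592593.
L_3 ≈ 59.259259.
R_3 − L_3 ≈ 58.3333.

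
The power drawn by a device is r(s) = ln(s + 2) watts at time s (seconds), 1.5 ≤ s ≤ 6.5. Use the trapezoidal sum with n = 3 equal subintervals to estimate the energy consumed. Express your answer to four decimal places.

8.7674

Δs = (6.5 − 1.5)/3 = 5/3.
r(1.5) ≈ 1.2528, r(19/6) ≈ 1.6422, r(29/6) ≈ 1.9218, r(6.5) ≈ 2.1401.
T_3 = (Δs/2)·[r(s_0) + 2r(s_1) + 2r(s_2) + r(s_3)].
Sum ≈ 8.7674.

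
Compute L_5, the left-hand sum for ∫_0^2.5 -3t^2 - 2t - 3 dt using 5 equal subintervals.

-23.75

Δt = (2.5 − 0)/5 = 0.5.
Left endpoints: 0, 0.5, 1, 1.5, 2.
f(0) = -3, f(0.5) = -4.75, f(1) = -8, f(1.5) = -12.75, f(2) = -19.
Sum = Δt · [f(0) + f(0.5) + f(1) + f(1.5) + f(2)].
Sum = -23.75.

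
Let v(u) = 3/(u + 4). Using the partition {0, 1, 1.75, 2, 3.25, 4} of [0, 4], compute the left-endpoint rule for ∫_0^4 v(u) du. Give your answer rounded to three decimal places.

2.266

Subinterval widths: 1, 0.75, 0.25, 1.25, 0.75.
Left endpoints: 0, 1, 1.75, 2, 3.25.
v(0) = 0.75, v(1) = 0.6, v(1.75) = 12/23, v(2) = 0.5, v(3.25) = 12/29.
Sum = Σ Δu_i · v(u_i).
Sum ≈ 2.266.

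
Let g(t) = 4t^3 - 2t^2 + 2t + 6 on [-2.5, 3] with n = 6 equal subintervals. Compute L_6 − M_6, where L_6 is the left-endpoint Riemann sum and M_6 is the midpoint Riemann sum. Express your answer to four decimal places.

L_6 ≈ -30.625579.
M_6 ≈ 48.885706.
L_6 − M_6 ≈ -79.5113.

-79.5113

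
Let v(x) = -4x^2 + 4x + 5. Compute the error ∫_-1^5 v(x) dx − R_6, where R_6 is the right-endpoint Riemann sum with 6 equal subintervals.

Exact integral: ∫_-1^5 v(x) dx = -90.
R_6 = -130.
Error = -90 − (-130) = 40.

40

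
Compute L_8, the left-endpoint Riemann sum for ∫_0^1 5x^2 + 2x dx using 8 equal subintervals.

2.2421875

Δx = (1 − 0)/8 = 0.125.
Left endpoints: 0, 0.125, 0.25, 0.375, 0.5, 0.625, 0.75, 0.875.
f(0) = 0, f(0.125) = 0.328125, f(0.25) = 0.8125, f(0.375) = 1.453125, f(0.5) = 2.25, f(0.625) = 3.203125, f(0.75) = 4.3125, f(0.875) = 5.578125.
Sum = Δx · [f(0) + f(0.125) + f(0.25) + ...].
Sum = 2.2421875.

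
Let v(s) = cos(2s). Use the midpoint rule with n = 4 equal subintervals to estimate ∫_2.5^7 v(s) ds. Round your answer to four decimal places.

1.2154

Δs = (7 − 2.5)/4 = 1.125.
Midpoints: 3.0625, 4.1875, 5.3125, 6.4375.
v(3.0625) ≈ 0.9875, v(4.1875) ≈ -0.4978, v(5.3125) ≈ -0.3622, v(6.4375) ≈ 0.9528.
Sum = Δs · [v(3.0625) + v(4.1875) + v(5.3125) + v(6.4375)].
Sum ≈ 1.2154.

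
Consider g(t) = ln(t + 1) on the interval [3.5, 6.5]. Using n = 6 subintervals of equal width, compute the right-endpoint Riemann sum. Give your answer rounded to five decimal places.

Δt = (6.5 − 3.5)/6 = 0.5.
Right endpoints: 4, 4.5, 5, 5.5, 6, 6.5.
g(4) ≈ 1.60944, g(4.5) ≈ 1.70475, g(5) ≈ 1.79176, g(5.5) ≈ 1.87180, g(6) ≈ 1.94591, g(6.5) ≈ 2.01490.
Sum = Δt · [g(4) + g(4.5) + g(5) + ...].
Sum ≈ 5.46928.

5.46928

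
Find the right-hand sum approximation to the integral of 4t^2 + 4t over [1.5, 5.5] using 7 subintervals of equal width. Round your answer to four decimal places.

Δt = (5.5 − 1.5)/7 = 4/7.
Right endpoints: 29/14, 37/14, 45/14, 53/14, 61/14, 69/14, 5.5.
f(29/14) = 1247/49, f(37/14) = 1887/49, f(45/14) = 2655/49, f(53/14) = 3551/49, f(61/14) = 4575/49, f(69/14) = 5727/49, f(5.5) = 143.
Sum = Δt · [f(29/14) + f(37/14) + f(45/14) + ...].
Sum ≈ 310.7755.

310.7755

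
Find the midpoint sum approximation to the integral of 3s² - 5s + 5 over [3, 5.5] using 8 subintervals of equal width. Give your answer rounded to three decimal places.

Δs = (5.5 − 3)/8 = 0.3125.
Midpoints: 3.15625, 3.46875, 3.78125, 4.09375, 4.40625, 4.71875, 5.03125, 5.34375.
f(3.15625) = 19563/1024, f(3.46875) = 24323/1024, f(3.78125) = 29683/1024, f(4.09375) = 35643/1024, f(4.40625) = 42203/1024, f(4.71875) = 49363/1024, f(5.03125) = 57123/1024, f(5.34375) = 65483/1024.
Sum = Δs · [f(3.15625) + f(3.46875) + f(3.78125) + ...].
Sum ≈ 98.689.

98.689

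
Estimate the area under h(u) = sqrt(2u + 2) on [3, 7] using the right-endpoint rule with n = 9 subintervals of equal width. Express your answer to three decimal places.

14.050

Δu = (7 − 3)/9 = 4/9.
Right endpoints: 31/9, 35/9, 13/3, 43/9, 47/9, 17/3, 55/9, 59/9, 7.
h(31/9) ≈ 2.981, h(35/9) ≈ 3.127, h(13/3) ≈ 3.266, h(43/9) ≈ 3.399, h(47/9) ≈ 3.528, h(17/3) ≈ 3.651, h(55/9) ≈ 3.771, h(59/9) ≈ 3.887, h(7) ≈ 4.000.
Sum = Δu · [h(31/9) + h(35/9) + h(13/3) + ...].
Sum ≈ 14.050.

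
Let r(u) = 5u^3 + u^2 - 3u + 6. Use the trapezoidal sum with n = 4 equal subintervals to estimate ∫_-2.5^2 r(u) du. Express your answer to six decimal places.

Δu = (2 − (-2.5))/4 = 1.125.
r(-2.5) = -58.375, r(-1.375) = -503/512, r(-0.25) = 6.734375, r(0.875) = 3835/512, r(2) = 44.
T_4 = (Δu/2)·[r(u_0) + 2r(u_1) + 2r(u_2) + 2r(u_3) + r(u_4)].
Sum ≈ 6.811523.

6.811523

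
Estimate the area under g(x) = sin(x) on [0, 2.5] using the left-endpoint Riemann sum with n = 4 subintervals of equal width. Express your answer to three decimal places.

1.555

Δx = (2.5 − 0)/4 = 0.625.
Left endpoints: 0, 0.625, 1.25, 1.875.
g(0) ≈ 0.000, g(0.625) ≈ 0.585, g(1.25) ≈ 0.949, g(1.875) ≈ 0.954.
Sum = Δx · [g(0) + g(0.625) + g(1.25) + g(1.875)].
Sum ≈ 1.555.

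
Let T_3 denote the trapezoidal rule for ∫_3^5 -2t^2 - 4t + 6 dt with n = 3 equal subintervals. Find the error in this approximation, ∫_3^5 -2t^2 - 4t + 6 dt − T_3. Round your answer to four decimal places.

0.2963

Exact integral: ∫_3^5 f(t) dt ≈ -85.333333.
T_3 ≈ -85.629630.
Error ≈ -85.333333 − (-85.629630) ≈ 0.2963.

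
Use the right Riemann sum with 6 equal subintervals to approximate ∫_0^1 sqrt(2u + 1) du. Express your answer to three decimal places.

1.459

Δu = (1 − 0)/6 = 1/6.
Right endpoints: 1/6, 1/3, 0.5, 2/3, 5/6, 1.
f(1/6) ≈ 1.155, f(1/3) ≈ 1.291, f(0.5) ≈ 1.414, f(2/3) ≈ 1.528, f(5/6) ≈ 1.633, f(1) ≈ 1.732.
Sum = Δu · [f(1/6) + f(1/3) + f(0.5) + ...].
Sum ≈ 1.459.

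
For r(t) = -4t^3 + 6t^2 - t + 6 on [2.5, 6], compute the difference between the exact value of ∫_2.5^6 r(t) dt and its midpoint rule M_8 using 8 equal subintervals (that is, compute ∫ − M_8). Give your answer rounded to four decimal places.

-2.5122

Exact integral: ∫_2.5^6 r(t) dt = -850.0625.
M_8 ≈ -847.550293.
Error ≈ -850.0625 − (-847.550293) ≈ -2.5122.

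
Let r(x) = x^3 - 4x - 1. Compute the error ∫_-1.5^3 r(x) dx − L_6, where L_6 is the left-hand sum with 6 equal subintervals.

3.69140625

Exact integral: ∫_-1.5^3 r(x) dx = 0.984375.
L_6 = -2.70703125.
Error = 0.984375 − (-2.70703125) = 3.69140625.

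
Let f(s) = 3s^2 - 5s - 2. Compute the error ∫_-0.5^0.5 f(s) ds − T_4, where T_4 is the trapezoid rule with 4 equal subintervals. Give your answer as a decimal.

Exact integral: ∫_-0.5^0.5 f(s) ds = -1.75.
T_4 = -1.71875.
Error = -1.75 − (-1.71875) = -0.03125.

-0.03125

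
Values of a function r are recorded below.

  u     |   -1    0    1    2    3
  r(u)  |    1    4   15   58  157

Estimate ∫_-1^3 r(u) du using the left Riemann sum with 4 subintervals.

Δu = 1.
Sum = 1·[1 + 4 + 15 + 58] = 78.

78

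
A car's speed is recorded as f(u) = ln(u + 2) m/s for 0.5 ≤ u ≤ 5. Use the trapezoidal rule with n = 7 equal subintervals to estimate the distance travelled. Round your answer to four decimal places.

Δu = (5 − 0.5)/7 = 9/14.
f(0.5) ≈ 0.9163, f(8/7) ≈ 1.1451, f(25/14) ≈ 1.3312, f(17/7) ≈ 1.4881, f(43/14) ≈ 1.6236, f(26/7) ≈ 1.7430, f(61/14) ≈ 1.8496, f(5) ≈ 1.9459.
T_7 = (Δu/2)·[f(u_0) + 2f(u_1) + ... + 2f(u_{6}) + f(u_7)].
Sum ≈ 6.8218.

6.8218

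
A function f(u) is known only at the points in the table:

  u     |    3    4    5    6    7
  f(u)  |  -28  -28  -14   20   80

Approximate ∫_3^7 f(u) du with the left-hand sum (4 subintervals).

-50

Δu = 1.
Sum = 1·[(-28) + (-28) + (-14) + 20] = -50.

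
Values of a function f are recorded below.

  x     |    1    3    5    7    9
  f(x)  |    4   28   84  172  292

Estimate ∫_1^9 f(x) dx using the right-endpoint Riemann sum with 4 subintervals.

1152

Δx = 2.
Sum = 2·[28 + 84 + 172 + 292] = 1152.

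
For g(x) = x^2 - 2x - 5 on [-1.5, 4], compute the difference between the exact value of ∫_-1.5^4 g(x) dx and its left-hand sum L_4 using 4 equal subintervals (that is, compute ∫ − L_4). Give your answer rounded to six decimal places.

0.157552

Exact integral: ∫_-1.5^4 g(x) dx ≈ -18.79166667.
L_4 = -18.94921875.
Error ≈ -18.79166667 − (-18.94921875) ≈ 0.157552.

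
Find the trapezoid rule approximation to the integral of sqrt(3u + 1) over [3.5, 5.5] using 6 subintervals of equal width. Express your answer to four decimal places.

Δu = (5.5 − 3.5)/6 = 1/3.
f(3.5) ≈ 3.3912, f(23/6) ≈ 3.5355, f(25/6) ≈ 3.6742, f(4.5) ≈ 3.8079, f(29/6) ≈ 3.9370, f(31/6) ≈ 4.0620, f(5.5) ≈ 4.1833.
T_6 = (Δu/2)·[f(u_0) + 2f(u_1) + ... + 2f(u_{5}) + f(u_6)].
Sum ≈ 7.6013.

7.6013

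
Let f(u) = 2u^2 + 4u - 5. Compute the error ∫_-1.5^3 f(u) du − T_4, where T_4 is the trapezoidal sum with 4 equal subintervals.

Exact integral: ∫_-1.5^3 f(u) du = 11.25.
T_4 = 13.1484375.
Error = 11.25 − 13.1484375 = -1.8984375.

-1.8984375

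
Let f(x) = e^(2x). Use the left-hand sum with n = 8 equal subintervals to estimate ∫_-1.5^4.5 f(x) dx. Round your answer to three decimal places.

Δx = (4.5 − (-1.5))/8 = 0.75.
Left endpoints: -1.5, -0.75, 0, 0.75, 1.5, 2.25, 3, 3.75.
f(-1.5) ≈ 0.050, f(-0.75) ≈ 0.223, f(0) ≈ 1.000, f(0.75) ≈ 4.482, f(1.5) ≈ 20.086, f(2.25) ≈ 90.017, f(3) ≈ 403.429, f(3.75) ≈ 1808.042.
Sum = Δx · [f(-1.5) + f(-0.75) + f(0) + ...].
Sum ≈ 1745.496.

1745.496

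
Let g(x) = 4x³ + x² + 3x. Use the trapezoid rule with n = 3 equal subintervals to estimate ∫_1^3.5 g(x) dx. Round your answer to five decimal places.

Δx = (3.5 − 1)/3 = 5/6.
g(1) = 8, g(11/6) = 3619/108, g(8/3) = 2456/27, g(3.5) = 194.25.
T_3 = (Δx/2)·[g(x_0) + 2g(x_1) + 2g(x_2) + g(x_3)].
Sum ≈ 187.99769.

187.99769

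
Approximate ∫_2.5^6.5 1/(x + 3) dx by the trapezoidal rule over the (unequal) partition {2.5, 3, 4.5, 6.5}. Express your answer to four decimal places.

0.5507

Subinterval widths: 0.5, 1.5, 2.
f(2.5) = 2/11, f(3) = 1/6, f(4.5) = 2/15, f(6.5) = 2/19.
On each subinterval the trapezoid contributes (Δx_i/2)·[f(x_{i-1}) + f(x_i)].
Sum ≈ 0.5507.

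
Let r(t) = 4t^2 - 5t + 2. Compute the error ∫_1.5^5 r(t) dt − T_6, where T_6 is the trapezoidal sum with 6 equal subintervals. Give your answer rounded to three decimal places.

Exact integral: ∫_1.5^5 r(t) dt ≈ 112.29167.
T_6 ≈ 113.08565.
Error ≈ 112.29167 − 113.08565 ≈ -0.794.

-0.794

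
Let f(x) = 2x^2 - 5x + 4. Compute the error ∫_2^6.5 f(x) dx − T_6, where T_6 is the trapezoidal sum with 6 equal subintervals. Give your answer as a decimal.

Exact integral: ∫_2^6.5 f(x) dx = 100.125.
T_6 = 100.96875.
Error = 100.125 − 100.96875 = -0.84375.

-0.84375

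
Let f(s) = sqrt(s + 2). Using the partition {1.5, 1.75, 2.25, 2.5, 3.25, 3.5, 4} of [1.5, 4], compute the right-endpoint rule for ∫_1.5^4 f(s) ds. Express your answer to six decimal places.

Subinterval widths: 0.25, 0.5, 0.25, 0.75, 0.25, 0.5.
Right endpoints: 1.75, 2.25, 2.5, 3.25, 3.5, 4.
f(1.75) ≈ 1.936492, f(2.25) ≈ 2.061553, f(2.5) ≈ 2.121320, f(3.25) ≈ 2.291288, f(3.5) ≈ 2.345208, f(4) ≈ 2.449490.
Sum = Σ Δs_i · f(s_i).
Sum ≈ 5.574742.

5.574742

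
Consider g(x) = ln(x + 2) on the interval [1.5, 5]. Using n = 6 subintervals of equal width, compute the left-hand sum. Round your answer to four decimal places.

Δx = (5 − 1.5)/6 = 7/12.
Left endpoints: 1.5, 25/12, 8/3, 3.25, 23/6, 53/12.
g(1.5) ≈ 1.2528, g(25/12) ≈ 1.4069, g(8/3) ≈ 1.5404, g(3.25) ≈ 1.6582, g(23/6) ≈ 1.7636, g(53/12) ≈ 1.8589.
Sum = Δx · [g(1.5) + g(25/12) + g(8/3) + ...].
Sum ≈ 5.5305.

5.5305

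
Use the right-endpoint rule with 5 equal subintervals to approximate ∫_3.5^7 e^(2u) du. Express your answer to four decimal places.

1116341.8721

Δu = (7 − 3.5)/5 = 0.7.
Right endpoints: 4.2, 4.9, 5.6, 6.3, 7.
f(4.2) ≈ 4447.0667, f(4.9) ≈ 18033.7449, f(5.6) ≈ 73130.4418, f(6.3) ≈ 296558.5653, f(7) ≈ 1202604.2842.
Sum = Δu · [f(4.2) + f(4.9) + f(5.6) + f(6.3) + f(7)].
Sum ≈ 1116341.8721.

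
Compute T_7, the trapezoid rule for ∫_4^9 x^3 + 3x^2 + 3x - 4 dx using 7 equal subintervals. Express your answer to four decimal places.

2328.3163

Δx = (9 − 4)/7 = 5/7.
f(4) = 120, f(33/7) = 62285/343, f(38/7) = 89410/343, f(43/7) = 123285/343, f(48/7) = 164660/343, f(53/7) = 214285/343, f(58/7) = 272910/343, f(9) = 995.
T_7 = (Δx/2)·[f(x_0) + 2f(x_1) + ... + 2f(x_{6}) + f(x_7)].
Sum ≈ 2328.3163.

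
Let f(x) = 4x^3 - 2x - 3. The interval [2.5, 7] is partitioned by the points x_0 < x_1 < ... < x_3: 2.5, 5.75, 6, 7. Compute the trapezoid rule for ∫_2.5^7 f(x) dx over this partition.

Subinterval widths: 3.25, 0.25, 1.
f(2.5) = 54.5, f(5.75) = 745.9375, f(6) = 849, f(7) = 1355.
On each subinterval the trapezoid contributes (Δx_i/2)·[f(x_{i-1}) + f(x_i)].
Sum = 2602.078125.

2602.078125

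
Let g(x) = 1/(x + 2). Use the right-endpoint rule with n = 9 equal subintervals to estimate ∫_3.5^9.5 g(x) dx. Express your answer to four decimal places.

0.7069

Δx = (9.5 − 3.5)/9 = 2/3.
Right endpoints: 25/6, 29/6, 5.5, 37/6, 41/6, 7.5, 49/6, 53/6, 9.5.
g(25/6) = 6/37, g(29/6) = 6/41, g(5.5) = 2/15, g(37/6) = 6/49, g(41/6) = 6/53, g(7.5) = 2/19, g(49/6) = 6/61, g(53/6) = 6/65, g(9.5) = 2/23.
Sum = Δx · [g(25/6) + g(29/6) + g(5.5) + ...].
Sum ≈ 0.7069.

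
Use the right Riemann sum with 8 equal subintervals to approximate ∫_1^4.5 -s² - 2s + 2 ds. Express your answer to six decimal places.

Δs = (4.5 − 1)/8 = 0.4375.
Right endpoints: 1.4375, 1.875, 2.3125, 2.75, 3.1875, 3.625, 4.0625, 4.5.
f(1.4375) = -2.94140625, f(1.875) = -5.265625, f(2.3125) = -7.97265625, f(2.75) = -11.0625, f(3.1875) = -14.53515625, f(3.625) = -18.390625, f(4.0625) = -22.62890625, f(4.5) = -27.25.
Sum = Δs · [f(1.4375) + f(1.875) + f(2.3125) + ...].
Sum ≈ -48.145508.

-48.145508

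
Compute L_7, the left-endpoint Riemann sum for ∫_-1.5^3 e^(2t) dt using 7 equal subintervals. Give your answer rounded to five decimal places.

Δt = (3 − (-1.5))/7 = 9/14.
Left endpoints: -1.5, -6/7, -3/14, 3/7, 15/14, 12/7, 33/14.
f(-1.5) ≈ 0.04979, f(-6/7) ≈ 0.18009, f(-3/14) ≈ 0.65144, f(3/7) ≈ 2.35642, f(15/14) ≈ 8.52376, f(12/7) ≈ 30.83256, f(33/14) ≈ 111.52912.
Sum = Δt · [f(-1.5) + f(-6/7) + f(-3/14) + ...].
Sum ≈ 99.07919.

99.07919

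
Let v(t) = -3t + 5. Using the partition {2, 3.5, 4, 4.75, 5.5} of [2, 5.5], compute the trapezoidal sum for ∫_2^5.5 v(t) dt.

Subinterval widths: 1.5, 0.5, 0.75, 0.75.
v(2) = -1, v(3.5) = -5.5, v(4) = -7, v(4.75) = -9.25, v(5.5) = -11.5.
On each subinterval the trapezoid contributes (Δt_i/2)·[v(t_{i-1}) + v(t_i)].
Sum = -21.875.

-21.875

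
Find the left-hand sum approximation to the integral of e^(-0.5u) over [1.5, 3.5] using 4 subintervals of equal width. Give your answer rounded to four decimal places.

0.6749

Δu = (3.5 − 1.5)/4 = 0.5.
Left endpoints: 1.5, 2, 2.5, 3.
f(1.5) ≈ 0.4724, f(2) ≈ 0.3679, f(2.5) ≈ 0.2865, f(3) ≈ 0.2231.
Sum = Δu · [f(1.5) + f(2) + f(2.5) + f(3)].
Sum ≈ 0.6749.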